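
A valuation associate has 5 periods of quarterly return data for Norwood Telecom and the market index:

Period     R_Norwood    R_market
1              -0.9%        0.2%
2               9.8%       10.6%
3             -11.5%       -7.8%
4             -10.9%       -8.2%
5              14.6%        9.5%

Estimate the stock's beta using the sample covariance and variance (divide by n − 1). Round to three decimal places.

Mean R_i = (-0.9 + 9.8 − 11.5 − 10.9 + 14.6) / 5 = 0.2200%
Mean R_m = (0.2 + 10.6 − 7.8 − 8.2 + 9.5) / 5 = 0.8600%
Σ(R_i − R̄_i)(R_m − R̄_m) = 420.5340  ⇒  Cov = 420.5340 / 4 = 105.1335
Σ(R_m − R̄_m)² = 327.0320  ⇒  Var(R_m) = 327.0320 / 4 = 81.7580
β = Cov / Var(R_m) = 105.1335 / 81.7580 = 1.2859

1.286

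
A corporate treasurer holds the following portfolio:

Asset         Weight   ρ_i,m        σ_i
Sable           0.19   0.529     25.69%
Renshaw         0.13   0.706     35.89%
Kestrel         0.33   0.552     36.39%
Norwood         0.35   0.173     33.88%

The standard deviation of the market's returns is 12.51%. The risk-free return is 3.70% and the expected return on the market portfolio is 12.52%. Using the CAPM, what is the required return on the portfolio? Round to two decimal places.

β_Sable = 0.529 × 25.69% / 12.51% = 1.0863
β_Renshaw = 0.706 × 35.89% / 12.51% = 2.0254
β_Kestrel = 0.552 × 36.39% / 12.51% = 1.6057
β_Norwood = 0.173 × 33.88% / 12.51% = 0.4685
β_P = Σ w_i β_i = 0.19×1.0863 + 0.13×2.0254 + 0.33×1.6057 + 0.35×0.4685 = 1.1636
MRP = 12.52% − 3.70% = 8.82%
E(R_P) = R_f + β_P × MRP = 3.70% + 1.1636 × 8.82% = 13.96%

13.96%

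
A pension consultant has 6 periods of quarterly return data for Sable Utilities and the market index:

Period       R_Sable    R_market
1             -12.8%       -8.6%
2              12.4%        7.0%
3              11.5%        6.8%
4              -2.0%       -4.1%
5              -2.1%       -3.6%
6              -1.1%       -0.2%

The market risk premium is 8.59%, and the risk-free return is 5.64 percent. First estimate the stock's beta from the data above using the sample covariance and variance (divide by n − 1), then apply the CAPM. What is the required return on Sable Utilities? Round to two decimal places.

18.40%

Mean R_i = (-12.8 + 12.4 + 11.5 − 2.0 − 2.1 − 1.1) / 6 = 0.9833%
Mean R_m = (-8.6 + 7.0 + 6.8 − 4.1 − 3.6 − 0.2) / 6 = -0.4500%
Σ(R_i − R̄_i)(R_m − R̄_m) = 293.7150  ⇒  Cov = 293.7150 / 5 = 58.7430
Σ(R_m − R̄_m)² = 197.7950  ⇒  Var(R_m) = 197.7950 / 5 = 39.5590
β = Cov / Var(R_m) = 58.7430 / 39.5590 = 1.4849
E(R) = R_f + β × MRP = 5.64% + 1.4849 × 8.59% = 18.40%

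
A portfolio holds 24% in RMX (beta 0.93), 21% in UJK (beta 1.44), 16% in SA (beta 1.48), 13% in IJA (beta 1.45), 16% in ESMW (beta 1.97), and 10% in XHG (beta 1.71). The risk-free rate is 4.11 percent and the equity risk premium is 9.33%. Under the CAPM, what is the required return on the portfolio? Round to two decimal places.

17.52%

β_P = Σ w_i β_i = 0.24×0.93 + 0.21×1.44 + 0.16×1.48 + 0.13×1.45 + 0.16×1.97 + 0.10×1.71 = 1.4371
E(R_P) = R_f + β_P × MRP = 4.11% + 1.4371 × 9.33% = 17.52%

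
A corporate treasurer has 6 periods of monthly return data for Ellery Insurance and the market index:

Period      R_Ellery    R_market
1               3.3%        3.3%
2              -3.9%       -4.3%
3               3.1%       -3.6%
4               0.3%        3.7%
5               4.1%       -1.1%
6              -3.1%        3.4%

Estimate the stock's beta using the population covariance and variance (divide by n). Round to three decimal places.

Mean R_i = (3.3 − 3.9 + 3.1 + 0.3 + 4.1 − 3.1) / 6 = 0.6333%
Mean R_m = (3.3 − 4.3 − 3.6 + 3.7 − 1.1 + 3.4) / 6 = 0.2333%
Σ(R_i − R̄_i)(R_m − R̄_m) = 1.6733  ⇒  Cov = 1.6733 / 6 = 0.2789
Σ(R_m − R̄_m)² = 68.4733  ⇒  Var(R_m) = 68.4733 / 6 = 11.4122
β = Cov / Var(R_m) = 0.2789 / 11.4122 = 0.0244

0.024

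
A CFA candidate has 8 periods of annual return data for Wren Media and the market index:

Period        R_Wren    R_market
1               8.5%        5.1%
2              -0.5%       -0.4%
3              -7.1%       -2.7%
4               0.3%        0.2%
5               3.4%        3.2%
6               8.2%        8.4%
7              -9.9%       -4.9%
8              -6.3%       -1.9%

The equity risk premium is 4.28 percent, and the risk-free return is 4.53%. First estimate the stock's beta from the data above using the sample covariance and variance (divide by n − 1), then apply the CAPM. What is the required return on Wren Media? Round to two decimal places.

Mean R_i = (8.5 − 0.5 − 7.1 + 0.3 + 3.4 + 8.2 − 9.9 − 6.3) / 8 = -0.4250%
Mean R_m = (5.1 − 0.4 − 2.7 + 0.2 + 3.2 + 8.4 − 4.9 − 1.9) / 8 = 0.8750%
Σ(R_i − R̄_i)(R_m − R̄_m) = 205.9950  ⇒  Cov = 205.9950 / 7 = 29.4279
Σ(R_m − R̄_m)² = 135.7950  ⇒  Var(R_m) = 135.7950 / 7 = 19.3993
β = Cov / Var(R_m) = 29.4279 / 19.3993 = 1.5170
E(R) = R_f + β × MRP = 4.53% + 1.5170 × 4.28% = 11.02%

11.02%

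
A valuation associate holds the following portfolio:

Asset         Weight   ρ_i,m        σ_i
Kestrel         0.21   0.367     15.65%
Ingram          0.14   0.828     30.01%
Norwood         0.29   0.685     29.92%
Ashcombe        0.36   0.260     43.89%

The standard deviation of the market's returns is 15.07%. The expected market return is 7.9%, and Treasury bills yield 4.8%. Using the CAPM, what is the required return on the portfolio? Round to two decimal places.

β_Kestrel = 0.367 × 15.65% / 15.07% = 0.3811
β_Ingram = 0.828 × 30.01% / 15.07% = 1.6489
β_Norwood = 0.685 × 29.92% / 15.07% = 1.3600
β_Ashcombe = 0.260 × 43.89% / 15.07% = 0.7572
β_P = Σ w_i β_i = 0.21×0.3811 + 0.14×1.6489 + 0.29×1.3600 + 0.36×0.7572 = 0.9779
MRP = 7.9% − 4.8% = 3.10%
E(R_P) = R_f + β_P × MRP = 4.8% + 0.9779 × 3.1% = 7.83%

7.83%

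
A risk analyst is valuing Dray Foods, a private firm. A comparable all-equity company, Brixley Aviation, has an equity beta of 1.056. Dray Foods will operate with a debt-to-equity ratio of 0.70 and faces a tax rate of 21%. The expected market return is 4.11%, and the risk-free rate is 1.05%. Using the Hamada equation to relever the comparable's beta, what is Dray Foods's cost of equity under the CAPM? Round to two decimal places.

6.07%

β_L = β_U × [1 + (1 − t)(D/E)] = 1.056 × [1 + (1 − 0.21) × 0.70]
    = 1.056 × [1 + 0.79 × 0.70] = 1.056 × 1.5530 = 1.6400
MRP = 4.11% − 1.05% = 3.06%
E(R) = R_f + β_L × MRP = 1.05% + 1.6400 × 3.06% = 6.07%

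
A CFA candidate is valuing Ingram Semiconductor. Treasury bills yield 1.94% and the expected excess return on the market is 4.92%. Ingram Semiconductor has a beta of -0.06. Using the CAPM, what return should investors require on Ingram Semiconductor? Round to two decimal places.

1.64%

E(R) = R_f + β × MRP = 1.94% + -0.06 × 4.92% = 1.64%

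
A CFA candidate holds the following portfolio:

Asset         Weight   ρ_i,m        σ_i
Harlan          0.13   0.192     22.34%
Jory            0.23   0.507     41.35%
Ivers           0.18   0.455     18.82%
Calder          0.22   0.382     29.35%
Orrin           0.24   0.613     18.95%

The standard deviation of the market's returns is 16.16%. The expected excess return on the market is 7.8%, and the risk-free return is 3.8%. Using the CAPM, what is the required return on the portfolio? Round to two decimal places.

β_Harlan = 0.192 × 22.34% / 16.16% = 0.2654
β_Jory = 0.507 × 41.35% / 16.16% = 1.2973
β_Ivers = 0.455 × 18.82% / 16.16% = 0.5299
β_Calder = 0.382 × 29.35% / 16.16% = 0.6938
β_Orrin = 0.613 × 18.95% / 16.16% = 0.7188
β_P = Σ w_i β_i = 0.13×0.2654 + 0.23×1.2973 + 0.18×0.5299 + 0.22×0.6938 + 0.24×0.7188 = 0.7534
E(R_P) = R_f + β_P × MRP = 3.8% + 0.7534 × 7.8% = 9.68%

9.68%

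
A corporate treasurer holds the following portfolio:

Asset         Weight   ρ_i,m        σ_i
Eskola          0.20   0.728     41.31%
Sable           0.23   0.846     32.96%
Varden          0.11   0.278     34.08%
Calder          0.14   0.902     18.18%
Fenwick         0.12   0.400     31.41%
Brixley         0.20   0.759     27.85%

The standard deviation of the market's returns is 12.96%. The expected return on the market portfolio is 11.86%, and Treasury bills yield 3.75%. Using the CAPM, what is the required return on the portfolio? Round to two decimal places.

β_Eskola = 0.728 × 41.31% / 12.96% = 2.3205
β_Sable = 0.846 × 32.96% / 12.96% = 2.1516
β_Varden = 0.278 × 34.08% / 12.96% = 0.7310
β_Calder = 0.902 × 18.18% / 12.96% = 1.2653
β_Fenwick = 0.400 × 31.41% / 12.96% = 0.9694
β_Brixley = 0.759 × 27.85% / 12.96% = 1.6310
β_P = Σ w_i β_i = 0.20×2.3205 + 0.23×2.1516 + 0.11×0.7310 + 0.14×1.2653 + 0.12×0.9694 + 0.20×1.6310 = 1.6590
MRP = 11.86% − 3.75% = 8.11%
E(R_P) = R_f + β_P × MRP = 3.75% + 1.6590 × 8.11% = 17.20%

17.20%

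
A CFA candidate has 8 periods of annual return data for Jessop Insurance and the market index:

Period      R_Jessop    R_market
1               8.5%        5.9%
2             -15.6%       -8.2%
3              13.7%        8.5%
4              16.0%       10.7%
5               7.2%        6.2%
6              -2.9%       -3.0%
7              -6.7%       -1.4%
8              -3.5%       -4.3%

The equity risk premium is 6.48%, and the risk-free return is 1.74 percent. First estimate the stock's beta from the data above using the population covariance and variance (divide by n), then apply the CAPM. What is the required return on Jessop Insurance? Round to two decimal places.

11.80%

Mean R_i = (8.5 − 15.6 + 13.7 + 16.0 + 7.2 − 2.9 − 6.7 − 3.5) / 8 = 2.0875%
Mean R_m = (5.9 − 8.2 + 8.5 + 10.7 + 6.2 − 3.0 − 1.4 − 4.3) / 8 = 1.8000%
Σ(R_i − R̄_i)(R_m − R̄_m) = 513.4300  ⇒  Cov = 513.4300 / 8 = 64.1788
Σ(R_m − R̄_m)² = 330.7600  ⇒  Var(R_m) = 330.7600 / 8 = 41.3450
β = Cov / Var(R_m) = 64.1788 / 41.3450 = 1.5523
E(R) = R_f + β × MRP = 1.74% + 1.5523 × 6.48% = 11.80%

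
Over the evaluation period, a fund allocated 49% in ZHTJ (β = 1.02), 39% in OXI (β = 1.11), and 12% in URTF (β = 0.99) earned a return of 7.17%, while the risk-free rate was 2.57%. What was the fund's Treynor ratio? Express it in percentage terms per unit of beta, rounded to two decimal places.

β_P = 0.49×1.02 + 0.39×1.11 + 0.12×0.99 = 1.0515
Treynor = (R_P − R_f) / β_P = (7.17% − 2.57%) / 1.0515 = 4.60% / 1.0515 = 4.37%

4.37%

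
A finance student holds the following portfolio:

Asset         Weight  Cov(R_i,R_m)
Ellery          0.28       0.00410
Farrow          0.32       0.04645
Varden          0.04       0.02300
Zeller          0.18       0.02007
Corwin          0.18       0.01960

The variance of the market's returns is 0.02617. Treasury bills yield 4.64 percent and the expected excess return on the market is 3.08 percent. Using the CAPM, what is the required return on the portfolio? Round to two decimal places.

7.47%

β_Ellery = 0.00410 / 0.02617 = 0.1567
β_Farrow = 0.04645 / 0.02617 = 1.7749
β_Varden = 0.02300 / 0.02617 = 0.8789
β_Zeller = 0.02007 / 0.02617 = 0.7669
β_Corwin = 0.01960 / 0.02617 = 0.7489
β_P = Σ w_i β_i = 0.28×0.1567 + 0.32×1.7749 + 0.04×0.8789 + 0.18×0.7669 + 0.18×0.7489 = 0.9198
E(R_P) = R_f + β_P × MRP = 4.64% + 0.9198 × 3.08% = 7.47%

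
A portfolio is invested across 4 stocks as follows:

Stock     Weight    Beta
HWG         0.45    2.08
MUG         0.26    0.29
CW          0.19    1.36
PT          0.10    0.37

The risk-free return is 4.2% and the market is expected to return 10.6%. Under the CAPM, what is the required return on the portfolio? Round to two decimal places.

β_P = Σ w_i β_i = 0.45×2.08 + 0.26×0.29 + 0.19×1.36 + 0.10×0.37 = 1.3068
MRP = 10.6% − 4.2% = 6.40%
E(R_P) = R_f + β_P × MRP = 4.2% + 1.3068 × 6.4% = 12.56%

12.56%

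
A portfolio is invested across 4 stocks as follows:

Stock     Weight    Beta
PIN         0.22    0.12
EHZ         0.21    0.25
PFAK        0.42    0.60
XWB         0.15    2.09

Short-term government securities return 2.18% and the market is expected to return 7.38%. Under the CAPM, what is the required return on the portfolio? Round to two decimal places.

β_P = Σ w_i β_i = 0.22×0.12 + 0.21×0.25 + 0.42×0.60 + 0.15×2.09 = 0.6444
MRP = 7.38% − 2.18% = 5.20%
E(R_P) = R_f + β_P × MRP = 2.18% + 0.6444 × 5.20% = 5.53%

5.53%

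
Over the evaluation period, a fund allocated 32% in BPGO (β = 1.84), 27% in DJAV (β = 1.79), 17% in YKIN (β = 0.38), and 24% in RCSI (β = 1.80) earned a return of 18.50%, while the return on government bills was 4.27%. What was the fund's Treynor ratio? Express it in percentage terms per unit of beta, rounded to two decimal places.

β_P = 0.32×1.84 + 0.27×1.79 + 0.17×0.38 + 0.24×1.80 = 1.5687
Treynor = (R_P − R_f) / β_P = (18.50% − 4.27%) / 1.5687 = 14.23% / 1.5687 = 9.07%

9.07%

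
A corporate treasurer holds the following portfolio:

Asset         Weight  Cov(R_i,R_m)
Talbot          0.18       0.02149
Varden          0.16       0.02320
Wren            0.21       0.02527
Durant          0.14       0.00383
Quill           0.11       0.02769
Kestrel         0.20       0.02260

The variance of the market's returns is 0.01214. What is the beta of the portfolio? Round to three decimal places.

1.729

β_Talbot = 0.02149 / 0.01214 = 1.7702
β_Varden = 0.02320 / 0.01214 = 1.9110
β_Wren = 0.02527 / 0.01214 = 2.0815
β_Durant = 0.00383 / 0.01214 = 0.3155
β_Quill = 0.02769 / 0.01214 = 2.2809
β_Kestrel = 0.02260 / 0.01214 = 1.8616
β_P = Σ w_i β_i = 0.18×1.7702 + 0.16×1.9110 + 0.21×2.0815 + 0.14×0.3155 + 0.11×2.2809 + 0.20×1.8616 = 1.7289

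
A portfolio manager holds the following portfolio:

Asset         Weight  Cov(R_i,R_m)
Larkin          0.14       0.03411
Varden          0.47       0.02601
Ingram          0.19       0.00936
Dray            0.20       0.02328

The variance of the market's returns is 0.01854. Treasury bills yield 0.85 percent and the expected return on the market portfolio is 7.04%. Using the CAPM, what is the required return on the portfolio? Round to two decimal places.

β_Larkin = 0.03411 / 0.01854 = 1.8398
β_Varden = 0.02601 / 0.01854 = 1.4029
β_Ingram = 0.00936 / 0.01854 = 0.5049
β_Dray = 0.02328 / 0.01854 = 1.2557
β_P = Σ w_i β_i = 0.14×1.8398 + 0.47×1.4029 + 0.19×0.5049 + 0.20×1.2557 = 1.2640
MRP = 7.04% − 0.85% = 6.19%
E(R_P) = R_f + β_P × MRP = 0.85% + 1.2640 × 6.19% = 8.67%

8.67%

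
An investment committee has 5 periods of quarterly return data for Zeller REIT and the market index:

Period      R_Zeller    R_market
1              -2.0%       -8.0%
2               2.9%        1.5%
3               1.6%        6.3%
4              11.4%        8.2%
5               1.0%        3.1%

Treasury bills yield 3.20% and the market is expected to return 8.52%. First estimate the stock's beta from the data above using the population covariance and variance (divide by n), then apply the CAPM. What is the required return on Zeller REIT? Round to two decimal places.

6.36%

Mean R_i = (-2.0 + 2.9 + 1.6 + 11.4 + 1.0) / 5 = 2.9800%
Mean R_m = (-8.0 + 1.5 + 6.3 + 8.2 + 3.1) / 5 = 2.2200%
Σ(R_i − R̄_i)(R_m − R̄_m) = 93.9320  ⇒  Cov = 93.9320 / 5 = 18.7864
Σ(R_m − R̄_m)² = 158.1480  ⇒  Var(R_m) = 158.1480 / 5 = 31.6296
β = Cov / Var(R_m) = 18.7864 / 31.6296 = 0.5939
MRP = 8.52% − 3.20% = 5.32%
E(R) = R_f + β × MRP = 3.20% + 0.5939 × 5.32% = 6.36%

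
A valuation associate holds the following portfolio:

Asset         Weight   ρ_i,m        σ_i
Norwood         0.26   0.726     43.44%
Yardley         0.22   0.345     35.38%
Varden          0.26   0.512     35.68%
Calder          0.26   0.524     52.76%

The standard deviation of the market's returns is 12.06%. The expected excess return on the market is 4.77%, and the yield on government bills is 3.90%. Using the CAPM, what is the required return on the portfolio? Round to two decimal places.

β_Norwood = 0.726 × 43.44% / 12.06% = 2.6150
β_Yardley = 0.345 × 35.38% / 12.06% = 1.0121
β_Varden = 0.512 × 35.68% / 12.06% = 1.5148
β_Calder = 0.524 × 52.76% / 12.06% = 2.2924
β_P = Σ w_i β_i = 0.26×2.6150 + 0.22×1.0121 + 0.26×1.5148 + 0.26×2.2924 = 1.8924
E(R_P) = R_f + β_P × MRP = 3.90% + 1.8924 × 4.77% = 12.93%

12.93%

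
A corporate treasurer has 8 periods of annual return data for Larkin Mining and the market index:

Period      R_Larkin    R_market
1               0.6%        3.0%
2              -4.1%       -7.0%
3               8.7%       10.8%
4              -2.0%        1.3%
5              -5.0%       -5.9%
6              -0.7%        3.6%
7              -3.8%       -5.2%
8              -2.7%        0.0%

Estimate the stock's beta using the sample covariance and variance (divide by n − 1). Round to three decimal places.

0.674

Mean R_i = (0.6 − 4.1 + 8.7 − 2.0 − 5.0 − 0.7 − 3.8 − 2.7) / 8 = -1.1250%
Mean R_m = (3.0 − 7.0 + 10.8 + 1.3 − 5.9 + 3.6 − 5.2 + 0.0) / 8 = 0.0750%
Σ(R_i − R̄_i)(R_m − R̄_m) = 169.2750  ⇒  Cov = 169.2750 / 7 = 24.1821
Σ(R_m − R̄_m)² = 251.0950  ⇒  Var(R_m) = 251.0950 / 7 = 35.8707
β = Cov / Var(R_m) = 24.1821 / 35.8707 = 0.6741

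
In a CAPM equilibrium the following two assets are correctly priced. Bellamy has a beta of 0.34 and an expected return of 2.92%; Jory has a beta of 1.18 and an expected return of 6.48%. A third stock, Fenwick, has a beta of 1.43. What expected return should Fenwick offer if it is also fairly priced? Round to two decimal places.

MRP (SML slope) = (6.48% − 2.92%) / (1.18 − 0.34) = 3.56% / 0.84 = 4.2381%
R_f (intercept) = 2.92% − 0.34 × 4.2381% = 1.4790%
E(R_Fenwick) = R_f + β × MRP = 1.4790% + 1.43 × 4.2381% = 7.54%

7.54%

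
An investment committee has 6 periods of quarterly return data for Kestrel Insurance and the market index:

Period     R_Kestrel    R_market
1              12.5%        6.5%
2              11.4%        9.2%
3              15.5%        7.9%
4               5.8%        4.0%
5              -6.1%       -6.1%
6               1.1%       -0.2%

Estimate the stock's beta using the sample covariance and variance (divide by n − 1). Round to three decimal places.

1.354

Mean R_i = (12.5 + 11.4 + 15.5 + 5.8 − 6.1 + 1.1) / 6 = 6.7000%
Mean R_m = (6.5 + 9.2 + 7.9 + 4.0 − 6.1 − 0.2) / 6 = 3.5500%
Σ(R_i − R̄_i)(R_m − R̄_m) = 226.0600  ⇒  Cov = 226.0600 / 5 = 45.2120
Σ(R_m − R̄_m)² = 166.9350  ⇒  Var(R_m) = 166.9350 / 5 = 33.3870
β = Cov / Var(R_m) = 45.2120 / 33.3870 = 1.3542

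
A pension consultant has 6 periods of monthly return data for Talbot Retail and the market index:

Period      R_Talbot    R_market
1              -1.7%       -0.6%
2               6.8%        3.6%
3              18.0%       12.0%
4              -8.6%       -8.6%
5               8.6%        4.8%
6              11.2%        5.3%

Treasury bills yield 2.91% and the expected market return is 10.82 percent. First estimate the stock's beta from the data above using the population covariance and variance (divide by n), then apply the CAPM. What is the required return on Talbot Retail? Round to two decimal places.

Mean R_i = (-1.7 + 6.8 + 18.0 − 8.6 + 8.6 + 11.2) / 6 = 5.7167%
Mean R_m = (-0.6 + 3.6 + 12.0 − 8.6 + 4.8 + 5.3) / 6 = 2.7500%
Σ(R_i − R̄_i)(R_m − R̄_m) = 321.7750  ⇒  Cov = 321.7750 / 6 = 53.6292
Σ(R_m − R̄_m)² = 237.0350  ⇒  Var(R_m) = 237.0350 / 6 = 39.5058
β = Cov / Var(R_m) = 53.6292 / 39.5058 = 1.3575
MRP = 10.82% − 2.91% = 7.91%
E(R) = R_f + β × MRP = 2.91% + 1.3575 × 7.91% = 13.65%

13.65%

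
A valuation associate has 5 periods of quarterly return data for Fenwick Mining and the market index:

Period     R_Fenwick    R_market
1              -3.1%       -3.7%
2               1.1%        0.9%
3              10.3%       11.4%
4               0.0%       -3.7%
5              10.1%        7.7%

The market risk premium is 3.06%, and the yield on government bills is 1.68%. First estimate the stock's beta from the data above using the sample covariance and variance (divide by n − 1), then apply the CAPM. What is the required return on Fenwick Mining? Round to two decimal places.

Mean R_i = (-3.1 + 1.1 + 10.3 + 0.0 + 10.1) / 5 = 3.6800%
Mean R_m = (-3.7 + 0.9 + 11.4 − 3.7 + 7.7) / 5 = 2.5200%
Σ(R_i − R̄_i)(R_m − R̄_m) = 161.2820  ⇒  Cov = 161.2820 / 4 = 40.3205
Σ(R_m − R̄_m)² = 185.6880  ⇒  Var(R_m) = 185.6880 / 4 = 46.4220
β = Cov / Var(R_m) = 40.3205 / 46.4220 = 0.8686
E(R) = R_f + β × MRP = 1.68% + 0.8686 × 3.06% = 4.34%

4.34%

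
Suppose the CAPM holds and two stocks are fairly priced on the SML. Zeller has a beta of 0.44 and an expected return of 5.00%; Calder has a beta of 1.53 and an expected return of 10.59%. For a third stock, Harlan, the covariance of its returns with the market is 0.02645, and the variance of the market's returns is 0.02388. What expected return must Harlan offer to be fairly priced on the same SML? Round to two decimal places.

8.42%

MRP = (10.59% − 5.00%) / (1.53 − 0.44) = 5.1284%
R_f = 5.00% − 0.44 × 5.1284% = 2.7435%
β_Harlan = Cov / Var(R_m) = 0.02645 / 0.02388 = 1.1076
E(R_Harlan) = R_f + β × MRP = 2.7435% + 1.1076 × 5.1284% = 8.42%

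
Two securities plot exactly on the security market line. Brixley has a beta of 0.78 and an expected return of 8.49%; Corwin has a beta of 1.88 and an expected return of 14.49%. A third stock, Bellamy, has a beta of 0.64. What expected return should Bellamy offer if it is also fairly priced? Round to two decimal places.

7.73%

MRP (SML slope) = (14.49% − 8.49%) / (1.88 − 0.78) = 6.00% / 1.10 = 5.4545%
R_f (intercept) = 8.49% − 0.78 × 5.4545% = 4.2355%
E(R_Bellamy) = R_f + β × MRP = 4.2355% + 0.64 × 5.4545% = 7.73%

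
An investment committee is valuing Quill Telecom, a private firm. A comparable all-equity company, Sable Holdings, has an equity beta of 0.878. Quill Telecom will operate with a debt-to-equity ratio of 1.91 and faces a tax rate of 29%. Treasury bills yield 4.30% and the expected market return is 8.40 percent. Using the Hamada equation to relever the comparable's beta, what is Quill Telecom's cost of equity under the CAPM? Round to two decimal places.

12.78%

β_L = β_U × [1 + (1 − t)(D/E)] = 0.878 × [1 + (1 − 0.29) × 1.91]
    = 0.878 × [1 + 0.71 × 1.91] = 0.878 × 2.3561 = 2.0687
MRP = 8.40% − 4.30% = 4.10%
E(R) = R_f + β_L × MRP = 4.30% + 2.0687 × 4.10% = 12.78%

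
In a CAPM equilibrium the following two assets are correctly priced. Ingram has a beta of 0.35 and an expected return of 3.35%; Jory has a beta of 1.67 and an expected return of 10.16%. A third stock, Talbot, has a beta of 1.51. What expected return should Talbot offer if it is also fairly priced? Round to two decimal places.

9.33%

MRP (SML slope) = (10.16% − 3.35%) / (1.67 − 0.35) = 6.81% / 1.32 = 5.1591%
R_f (intercept) = 3.35% − 0.35 × 5.1591% = 1.5443%
E(R_Talbot) = R_f + β × MRP = 1.5443% + 1.51 × 5.1591% = 9.33%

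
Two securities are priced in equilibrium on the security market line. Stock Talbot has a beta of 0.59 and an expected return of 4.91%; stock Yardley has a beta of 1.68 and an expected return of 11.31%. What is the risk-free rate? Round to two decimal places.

1.45%

Both satisfy E(R) = R_f + β·MRP, so the slope of the SML is
MRP = (11.31% − 4.91%) / (1.68 − 0.59) = 6.40% / 1.09 = 5.8716%
R_f = E(R_Talbot) − β_Talbot·MRP = 4.91% − 0.59 × 5.8716% = 1.4458%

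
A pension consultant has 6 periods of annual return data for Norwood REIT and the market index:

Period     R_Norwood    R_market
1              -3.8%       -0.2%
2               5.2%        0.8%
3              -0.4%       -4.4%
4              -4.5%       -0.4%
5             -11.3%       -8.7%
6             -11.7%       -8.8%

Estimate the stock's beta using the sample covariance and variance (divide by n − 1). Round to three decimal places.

Mean R_i = (-3.8 + 5.2 − 0.4 − 4.5 − 11.3 − 11.7) / 6 = -4.4167%
Mean R_m = (-0.2 + 0.8 − 4.4 − 0.4 − 8.7 − 8.8) / 6 = -3.6167%
Σ(R_i − R̄_i)(R_m − R̄_m) = 113.9083  ⇒  Cov = 113.9083 / 5 = 22.7817
Σ(R_m − R̄_m)² = 94.8483  ⇒  Var(R_m) = 94.8483 / 5 = 18.9697
β = Cov / Var(R_m) = 22.7817 / 18.9697 = 1.2010

1.201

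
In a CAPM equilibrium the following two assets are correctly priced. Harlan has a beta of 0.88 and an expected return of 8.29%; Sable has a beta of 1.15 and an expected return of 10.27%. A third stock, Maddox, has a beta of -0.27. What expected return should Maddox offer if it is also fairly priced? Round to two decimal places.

MRP (SML slope) = (10.27% − 8.29%) / (1.15 − 0.88) = 1.98% / 0.27 = 7.3333%
R_f (intercept) = 8.29% − 0.88 × 7.3333% = 1.8367%
E(R_Maddox) = R_f + β × MRP = 1.8367% + -0.27 × 7.3333% = -0.14%

-0.14%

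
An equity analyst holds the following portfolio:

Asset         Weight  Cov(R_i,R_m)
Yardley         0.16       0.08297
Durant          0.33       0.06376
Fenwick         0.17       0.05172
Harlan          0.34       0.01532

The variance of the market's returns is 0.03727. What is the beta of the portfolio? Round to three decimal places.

1.296

β_Yardley = 0.08297 / 0.03727 = 2.2262
β_Durant = 0.06376 / 0.03727 = 1.7108
β_Fenwick = 0.05172 / 0.03727 = 1.3877
β_Harlan = 0.01532 / 0.03727 = 0.4111
β_P = Σ w_i β_i = 0.16×2.2262 + 0.33×1.7108 + 0.17×1.3877 + 0.34×0.4111 = 1.2964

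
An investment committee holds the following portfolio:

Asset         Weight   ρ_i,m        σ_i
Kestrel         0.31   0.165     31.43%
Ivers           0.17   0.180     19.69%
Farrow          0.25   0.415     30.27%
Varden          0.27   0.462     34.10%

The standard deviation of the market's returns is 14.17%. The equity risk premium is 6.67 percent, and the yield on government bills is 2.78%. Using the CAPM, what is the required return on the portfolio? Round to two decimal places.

β_Kestrel = 0.165 × 31.43% / 14.17% = 0.3660
β_Ivers = 0.180 × 19.69% / 14.17% = 0.2501
β_Farrow = 0.415 × 30.27% / 14.17% = 0.8865
β_Varden = 0.462 × 34.10% / 14.17% = 1.1118
β_P = Σ w_i β_i = 0.31×0.3660 + 0.17×0.2501 + 0.25×0.8865 + 0.27×1.1118 = 0.6778
E(R_P) = R_f + β_P × MRP = 2.78% + 0.6778 × 6.67% = 7.30%

7.30%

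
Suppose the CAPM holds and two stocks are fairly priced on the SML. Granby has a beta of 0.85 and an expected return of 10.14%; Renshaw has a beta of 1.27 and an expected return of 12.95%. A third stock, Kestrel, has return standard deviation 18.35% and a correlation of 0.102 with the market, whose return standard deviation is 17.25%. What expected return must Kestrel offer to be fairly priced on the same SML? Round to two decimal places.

5.18%

MRP = (12.95% − 10.14%) / (1.27 − 0.85) = 6.6905%
R_f = 10.14% − 0.85 × 6.6905% = 4.4531%
β_Kestrel = ρ·σ_i/σ_m = 0.102 × 18.35 / 17.25 = 0.1085
E(R_Kestrel) = R_f + β × MRP = 4.4531% + 0.1085 × 6.6905% = 5.18%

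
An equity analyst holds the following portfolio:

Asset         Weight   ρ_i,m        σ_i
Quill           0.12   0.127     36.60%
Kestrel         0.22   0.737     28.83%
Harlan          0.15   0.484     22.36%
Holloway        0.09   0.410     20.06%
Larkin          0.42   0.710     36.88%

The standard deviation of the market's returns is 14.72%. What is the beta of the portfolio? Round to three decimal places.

β_Quill = 0.127 × 36.60% / 14.72% = 0.3158
β_Kestrel = 0.737 × 28.83% / 14.72% = 1.4435
β_Harlan = 0.484 × 22.36% / 14.72% = 0.7352
β_Holloway = 0.410 × 20.06% / 14.72% = 0.5587
β_Larkin = 0.710 × 36.88% / 14.72% = 1.7789
β_P = Σ w_i β_i = 0.12×0.3158 + 0.22×1.4435 + 0.15×0.7352 + 0.09×0.5587 + 0.42×1.7789 = 1.2632

1.263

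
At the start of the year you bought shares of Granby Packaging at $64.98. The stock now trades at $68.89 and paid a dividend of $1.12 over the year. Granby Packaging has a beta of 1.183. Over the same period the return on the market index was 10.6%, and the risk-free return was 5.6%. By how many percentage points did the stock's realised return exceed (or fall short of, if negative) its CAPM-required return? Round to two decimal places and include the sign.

Realised HPR = (P1 + D1 − P0) / P0 = (68.89 + 1.12 − 64.98) / 64.98 = 5.03 / 64.98 = 7.7408%
MRP = 10.6% − 5.6% = 5.00%
CAPM required = R_f + β·MRP = 5.6% + 1.183 × 5.0% = 11.5150%
α = realised − required = 7.7408% − 11.5150% = -3.77%

-3.77%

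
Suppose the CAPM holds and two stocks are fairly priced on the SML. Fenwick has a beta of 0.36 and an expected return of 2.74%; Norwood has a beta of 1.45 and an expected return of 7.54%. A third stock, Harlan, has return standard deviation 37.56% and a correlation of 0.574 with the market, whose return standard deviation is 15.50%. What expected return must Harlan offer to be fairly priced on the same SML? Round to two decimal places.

7.28%

MRP = (7.54% − 2.74%) / (1.45 − 0.36) = 4.4037%
R_f = 2.74% − 0.36 × 4.4037% = 1.1547%
β_Harlan = ρ·σ_i/σ_m = 0.574 × 37.56 / 15.50 = 1.3909
E(R_Harlan) = R_f + β × MRP = 1.1547% + 1.3909 × 4.4037% = 7.28%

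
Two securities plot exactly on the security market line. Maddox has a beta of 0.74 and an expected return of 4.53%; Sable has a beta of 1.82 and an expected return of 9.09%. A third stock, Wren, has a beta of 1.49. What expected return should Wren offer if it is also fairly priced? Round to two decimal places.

7.70%

MRP (SML slope) = (9.09% − 4.53%) / (1.82 − 0.74) = 4.56% / 1.08 = 4.2222%
R_f (intercept) = 4.53% − 0.74 × 4.2222% = 1.4056%
E(R_Wren) = R_f + β × MRP = 1.4056% + 1.49 × 4.2222% = 7.70%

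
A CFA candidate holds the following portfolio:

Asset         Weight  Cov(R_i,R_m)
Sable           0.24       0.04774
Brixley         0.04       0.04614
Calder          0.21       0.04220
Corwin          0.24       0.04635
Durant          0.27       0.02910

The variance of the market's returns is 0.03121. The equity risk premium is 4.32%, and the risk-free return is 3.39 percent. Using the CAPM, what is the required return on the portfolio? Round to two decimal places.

9.09%

β_Sable = 0.04774 / 0.03121 = 1.5296
β_Brixley = 0.04614 / 0.03121 = 1.4784
β_Calder = 0.04220 / 0.03121 = 1.3521
β_Corwin = 0.04635 / 0.03121 = 1.4851
β_Durant = 0.02910 / 0.03121 = 0.9324
β_P = Σ w_i β_i = 0.24×1.5296 + 0.04×1.4784 + 0.21×1.3521 + 0.24×1.4851 + 0.27×0.9324 = 1.3184
E(R_P) = R_f + β_P × MRP = 3.39% + 1.3184 × 4.32% = 9.09%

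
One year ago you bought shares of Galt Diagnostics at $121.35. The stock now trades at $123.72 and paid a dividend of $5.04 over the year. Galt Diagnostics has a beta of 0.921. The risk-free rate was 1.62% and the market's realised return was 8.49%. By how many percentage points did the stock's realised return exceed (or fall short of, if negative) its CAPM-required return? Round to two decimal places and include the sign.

Realised HPR = (P1 + D1 − P0) / P0 = (123.72 + 5.04 − 121.35) / 121.35 = 7.41 / 121.35 = 6.1063%
MRP = 8.49% − 1.62% = 6.87%
CAPM required = R_f + β·MRP = 1.62% + 0.921 × 6.87% = 7.94727%
α = realised − required = 6.1063% − 7.94727% = -1.84%

-1.84%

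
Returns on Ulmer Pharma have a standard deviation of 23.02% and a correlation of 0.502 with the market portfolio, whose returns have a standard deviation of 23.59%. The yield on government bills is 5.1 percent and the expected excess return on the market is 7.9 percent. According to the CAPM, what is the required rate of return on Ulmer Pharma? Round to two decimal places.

β = ρ × σ_i / σ_m = 0.502 × 23.02% / 23.59% = 0.4899
E(R) = 5.1% + 0.4899 × 7.9% = 8.97%

8.97%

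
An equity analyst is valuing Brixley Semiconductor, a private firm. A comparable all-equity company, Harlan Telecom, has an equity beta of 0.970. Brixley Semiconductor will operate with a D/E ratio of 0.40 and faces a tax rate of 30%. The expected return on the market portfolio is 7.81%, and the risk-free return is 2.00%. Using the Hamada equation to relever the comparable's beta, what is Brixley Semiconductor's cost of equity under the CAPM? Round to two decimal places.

β_L = β_U × [1 + (1 − t)(D/E)] = 0.970 × [1 + (1 − 0.30) × 0.40]
    = 0.970 × [1 + 0.70 × 0.40] = 0.970 × 1.2800 = 1.2416
MRP = 7.81% − 2.00% = 5.81%
E(R) = R_f + β_L × MRP = 2.00% + 1.2416 × 5.81% = 9.21%

9.21%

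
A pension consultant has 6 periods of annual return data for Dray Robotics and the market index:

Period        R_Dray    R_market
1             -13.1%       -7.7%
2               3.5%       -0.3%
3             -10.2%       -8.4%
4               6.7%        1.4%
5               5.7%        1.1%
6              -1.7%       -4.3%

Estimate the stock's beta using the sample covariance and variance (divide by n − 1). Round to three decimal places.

Mean R_i = (-13.1 + 3.5 − 10.2 + 6.7 + 5.7 − 1.7) / 6 = -1.5167%
Mean R_m = (-7.7 − 0.3 − 8.4 + 1.4 + 1.1 − 4.3) / 6 = -3.0333%
Σ(R_i − R̄_i)(R_m − R̄_m) = 180.8567  ⇒  Cov = 180.8567 / 5 = 36.1713
Σ(R_m − R̄_m)² = 96.3933  ⇒  Var(R_m) = 96.3933 / 5 = 19.2787
β = Cov / Var(R_m) = 36.1713 / 19.2787 = 1.8762

1.876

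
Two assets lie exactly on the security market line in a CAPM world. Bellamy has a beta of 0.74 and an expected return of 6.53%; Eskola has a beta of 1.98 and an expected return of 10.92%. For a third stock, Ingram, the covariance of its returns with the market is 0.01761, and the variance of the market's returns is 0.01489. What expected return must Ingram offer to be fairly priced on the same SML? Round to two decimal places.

MRP = (10.92% − 6.53%) / (1.98 − 0.74) = 3.5403%
R_f = 6.53% − 0.74 × 3.5403% = 3.9102%
β_Ingram = Cov / Var(R_m) = 0.01761 / 0.01489 = 1.1827
E(R_Ingram) = R_f + β × MRP = 3.9102% + 1.1827 × 3.5403% = 8.10%

8.10%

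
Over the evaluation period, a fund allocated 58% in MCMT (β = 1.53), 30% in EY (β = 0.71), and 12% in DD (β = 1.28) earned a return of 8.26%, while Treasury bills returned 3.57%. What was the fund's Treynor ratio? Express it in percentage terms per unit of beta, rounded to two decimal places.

3.74%

β_P = 0.58×1.53 + 0.30×0.71 + 0.12×1.28 = 1.2540
Treynor = (R_P − R_f) / β_P = (8.26% − 3.57%) / 1.2540 = 4.69% / 1.2540 = 3.74%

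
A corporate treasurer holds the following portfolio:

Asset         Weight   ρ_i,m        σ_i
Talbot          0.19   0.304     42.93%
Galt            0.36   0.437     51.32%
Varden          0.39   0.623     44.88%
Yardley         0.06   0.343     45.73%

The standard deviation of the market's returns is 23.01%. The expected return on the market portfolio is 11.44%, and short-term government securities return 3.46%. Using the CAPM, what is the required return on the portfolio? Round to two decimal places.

β_Talbot = 0.304 × 42.93% / 23.01% = 0.5672
β_Galt = 0.437 × 51.32% / 23.01% = 0.9747
β_Varden = 0.623 × 44.88% / 23.01% = 1.2151
β_Yardley = 0.343 × 45.73% / 23.01% = 0.6817
β_P = Σ w_i β_i = 0.19×0.5672 + 0.36×0.9747 + 0.39×1.2151 + 0.06×0.6817 = 0.9735
MRP = 11.44% − 3.46% = 7.98%
E(R_P) = R_f + β_P × MRP = 3.46% + 0.9735 × 7.98% = 11.23%

11.23%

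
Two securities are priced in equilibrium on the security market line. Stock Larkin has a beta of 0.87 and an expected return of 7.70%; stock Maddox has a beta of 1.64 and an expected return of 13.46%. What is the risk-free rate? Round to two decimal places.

1.19%

Both satisfy E(R) = R_f + β·MRP, so the slope of the SML is
MRP = (13.46% − 7.70%) / (1.64 − 0.87) = 5.76% / 0.77 = 7.4805%
R_f = E(R_Larkin) − β_Larkin·MRP = 7.70% − 0.87 × 7.4805% = 1.1920%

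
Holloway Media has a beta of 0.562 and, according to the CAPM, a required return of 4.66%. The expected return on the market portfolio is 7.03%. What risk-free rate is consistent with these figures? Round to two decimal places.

1.62%

E(R) = R_f + β(E(R_m) − R_f) = R_f(1 − β) + β·E(R_m)
4.66% = R_f × (1 − 0.562) + 0.562 × 7.03%
4.66% = R_f × 0.438 + 3.95086%
R_f = (4.66% − 3.95086%) / 0.438 = 1.62%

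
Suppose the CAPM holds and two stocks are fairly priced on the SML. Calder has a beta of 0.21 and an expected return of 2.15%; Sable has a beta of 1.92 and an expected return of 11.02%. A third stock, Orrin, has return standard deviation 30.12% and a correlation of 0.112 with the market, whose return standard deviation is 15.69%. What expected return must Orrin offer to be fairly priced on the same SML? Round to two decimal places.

2.18%

MRP = (11.02% − 2.15%) / (1.92 − 0.21) = 5.1871%
R_f = 2.15% − 0.21 × 5.1871% = 1.0607%
β_Orrin = ρ·σ_i/σ_m = 0.112 × 30.12 / 15.69 = 0.2150
E(R_Orrin) = R_f + β × MRP = 1.0607% + 0.2150 × 5.1871% = 2.18%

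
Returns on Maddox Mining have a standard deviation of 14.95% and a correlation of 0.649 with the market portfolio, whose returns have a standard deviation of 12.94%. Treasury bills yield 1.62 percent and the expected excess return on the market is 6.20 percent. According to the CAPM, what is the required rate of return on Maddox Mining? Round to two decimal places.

β = ρ × σ_i / σ_m = 0.649 × 14.95% / 12.94% = 0.7498
E(R) = 1.62% + 0.7498 × 6.20% = 6.27%

6.27%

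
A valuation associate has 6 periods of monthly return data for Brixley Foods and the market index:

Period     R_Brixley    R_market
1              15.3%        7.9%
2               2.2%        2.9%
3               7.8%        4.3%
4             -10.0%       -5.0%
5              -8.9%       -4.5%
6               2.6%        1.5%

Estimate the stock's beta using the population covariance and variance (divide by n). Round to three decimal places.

1.901

Mean R_i = (15.3 + 2.2 + 7.8 − 10.0 − 8.9 + 2.6) / 6 = 1.5000%
Mean R_m = (7.9 + 2.9 + 4.3 − 5.0 − 4.5 + 1.5) / 6 = 1.1833%
Σ(R_i − R̄_i)(R_m − R̄_m) = 244.0900  ⇒  Cov = 244.0900 / 6 = 40.6817
Σ(R_m − R̄_m)² = 128.4083  ⇒  Var(R_m) = 128.4083 / 6 = 21.4014
β = Cov / Var(R_m) = 40.6817 / 21.4014 = 1.9009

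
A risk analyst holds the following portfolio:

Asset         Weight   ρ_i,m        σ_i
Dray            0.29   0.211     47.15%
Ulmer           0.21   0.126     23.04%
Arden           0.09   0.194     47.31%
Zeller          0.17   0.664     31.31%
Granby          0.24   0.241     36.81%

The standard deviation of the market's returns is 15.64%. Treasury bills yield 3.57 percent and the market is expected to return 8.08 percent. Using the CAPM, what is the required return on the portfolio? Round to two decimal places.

β_Dray = 0.211 × 47.15% / 15.64% = 0.6361
β_Ulmer = 0.126 × 23.04% / 15.64% = 0.1856
β_Arden = 0.194 × 47.31% / 15.64% = 0.5868
β_Zeller = 0.664 × 31.31% / 15.64% = 1.3293
β_Granby = 0.241 × 36.81% / 15.64% = 0.5672
β_P = Σ w_i β_i = 0.29×0.6361 + 0.21×0.1856 + 0.09×0.5868 + 0.17×1.3293 + 0.24×0.5672 = 0.6384
MRP = 8.08% − 3.57% = 4.51%
E(R_P) = R_f + β_P × MRP = 3.57% + 0.6384 × 4.51% = 6.45%

6.45%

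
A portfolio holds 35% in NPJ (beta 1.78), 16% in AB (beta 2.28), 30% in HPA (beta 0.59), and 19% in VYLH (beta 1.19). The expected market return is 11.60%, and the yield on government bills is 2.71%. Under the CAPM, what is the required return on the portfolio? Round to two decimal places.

15.08%

β_P = Σ w_i β_i = 0.35×1.78 + 0.16×2.28 + 0.30×0.59 + 0.19×1.19 = 1.3909
MRP = 11.60% − 2.71% = 8.89%
E(R_P) = R_f + β_P × MRP = 2.71% + 1.3909 × 8.89% = 15.08%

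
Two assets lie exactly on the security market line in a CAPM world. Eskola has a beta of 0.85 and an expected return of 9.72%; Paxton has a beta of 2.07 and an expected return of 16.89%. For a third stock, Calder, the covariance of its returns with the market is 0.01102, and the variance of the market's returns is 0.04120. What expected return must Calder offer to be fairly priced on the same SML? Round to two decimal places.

6.30%

MRP = (16.89% − 9.72%) / (2.07 − 0.85) = 5.8770%
R_f = 9.72% − 0.85 × 5.8770% = 4.7246%
β_Calder = Cov / Var(R_m) = 0.01102 / 0.04120 = 0.2675
E(R_Calder) = R_f + β × MRP = 4.7246% + 0.2675 × 5.8770% = 6.30%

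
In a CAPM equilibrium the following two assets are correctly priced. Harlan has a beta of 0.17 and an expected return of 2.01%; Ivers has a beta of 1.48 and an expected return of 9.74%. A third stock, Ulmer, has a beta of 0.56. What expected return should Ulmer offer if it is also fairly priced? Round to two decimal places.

MRP (SML slope) = (9.74% − 2.01%) / (1.48 − 0.17) = 7.73% / 1.31 = 5.9008%
R_f (intercept) = 2.01% − 0.17 × 5.9008% = 1.0069%
E(R_Ulmer) = R_f + β × MRP = 1.0069% + 0.56 × 5.9008% = 4.31%

4.31%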